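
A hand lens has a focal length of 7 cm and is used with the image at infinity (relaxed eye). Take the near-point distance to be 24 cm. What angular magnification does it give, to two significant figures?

3.4

M = D/f = 24/7 = 3.429.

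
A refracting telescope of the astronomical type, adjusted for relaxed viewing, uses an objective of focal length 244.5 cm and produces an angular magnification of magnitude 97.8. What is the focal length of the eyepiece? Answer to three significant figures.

|M| = f_obj/f_eye, so f_eye = f_obj/|M| = 244.5/97.8 = 2.500 cm.

2.50 cm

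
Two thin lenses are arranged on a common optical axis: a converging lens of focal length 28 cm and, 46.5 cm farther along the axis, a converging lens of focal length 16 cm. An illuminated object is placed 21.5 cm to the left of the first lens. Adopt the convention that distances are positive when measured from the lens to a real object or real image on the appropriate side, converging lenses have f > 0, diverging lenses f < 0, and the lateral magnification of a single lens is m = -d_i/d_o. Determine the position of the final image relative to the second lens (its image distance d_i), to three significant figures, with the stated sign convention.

18.1 cm

Applying the thin-lens equation to the first lens, 1/28 = 1/21.5 + 1/d_i1, which gives d_i1 = -92.615 cm.
With d_i1 < 0 the first image is virtual and lies on the object side; the object distance for lens 2 is d_o2 = 46.5 - (-92.615) = 139.115 cm.
Applying the thin-lens equation again with f_2 = 16 cm and d_o2 = 139.115 cm gives d_i2 = 18.079 cm.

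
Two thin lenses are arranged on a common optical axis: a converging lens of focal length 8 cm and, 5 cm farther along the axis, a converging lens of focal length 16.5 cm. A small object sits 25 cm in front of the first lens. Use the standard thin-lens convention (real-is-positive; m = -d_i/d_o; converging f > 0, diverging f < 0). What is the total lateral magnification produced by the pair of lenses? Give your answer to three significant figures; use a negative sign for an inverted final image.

First lens: d_i1 = 1/(1/8 - 1/25) = 11.765 cm.
m_1 = -(11.765)/25 = -0.4706.
This image would form 11.765 cm past lens 1, i.e. 6.765 cm beyond lens 2, so it is a virtual object for lens 2: d_o2 = 5 - 11.765 = -6.765 cm.
Second lens: d_i2 = 1/(1/16.5 - 1/(-6.765)) = 4.798 cm.
m_2 = -(4.798)/(-6.765) = 0.7092.
The system's lateral magnification is m_1 m_2 = (-0.4706)(0.7092) = -0.3338.

-0.334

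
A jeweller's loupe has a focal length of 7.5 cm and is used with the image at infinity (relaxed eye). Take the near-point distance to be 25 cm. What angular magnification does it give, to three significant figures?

3.33

M = D/f = 25/7.5 = 3.333.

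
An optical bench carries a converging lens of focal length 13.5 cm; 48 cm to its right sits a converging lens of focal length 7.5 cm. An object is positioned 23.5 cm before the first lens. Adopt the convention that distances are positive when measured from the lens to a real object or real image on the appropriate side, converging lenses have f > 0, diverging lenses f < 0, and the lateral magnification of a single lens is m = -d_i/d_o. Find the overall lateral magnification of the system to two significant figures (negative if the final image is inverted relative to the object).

First lens: d_i1 = 1/(1/13.5 - 1/23.5) = 31.725 cm.
m_1 = -(31.725)/23.5 = -1.3500.
That image sits 16.275 cm in front of the second lens, so d_o2 = 16.275 cm.
Second lens: d_i2 = 1/(1/7.5 - 1/(16.275)) = 13.910 cm.
m_2 = -(13.910)/(16.275) = -0.8547.
Total m = m_1 x m_2 = (-1.3500)(-0.8547) = 1.1538.

1.2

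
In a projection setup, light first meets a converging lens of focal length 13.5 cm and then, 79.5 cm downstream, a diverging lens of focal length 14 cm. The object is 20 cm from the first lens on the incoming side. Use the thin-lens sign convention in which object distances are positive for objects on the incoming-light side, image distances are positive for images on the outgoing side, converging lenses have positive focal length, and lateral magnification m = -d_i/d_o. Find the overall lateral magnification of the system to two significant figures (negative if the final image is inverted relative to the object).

Applying the thin-lens equation to the first lens, 1/13.5 = 1/20 + 1/d_i1, which gives d_i1 = 41.538 cm.
Its lateral magnification is m_1 = -d_i1/d_o1 = -(41.538)/20 = -2.0769.
Object distance for lens 2: d_o2 = 79.5 - 41.538 = 37.962 cm.
Applying the thin-lens equation again with f_2 = -14 cm and d_o2 = 37.962 cm gives d_i2 = -10.228 cm.
m_2 = -(-10.228)/(37.962) = 0.2694.
Overall magnification: m = m_1 m_2 = -0.5596.

-0.56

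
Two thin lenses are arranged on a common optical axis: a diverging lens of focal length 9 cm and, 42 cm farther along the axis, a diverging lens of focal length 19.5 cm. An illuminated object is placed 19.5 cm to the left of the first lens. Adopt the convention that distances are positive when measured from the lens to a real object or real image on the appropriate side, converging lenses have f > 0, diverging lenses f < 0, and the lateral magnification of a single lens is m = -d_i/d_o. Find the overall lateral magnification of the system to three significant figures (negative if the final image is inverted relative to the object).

0.0910

Lens 1: 1/d_i1 = 1/f_1 - 1/d_o1 = 1/(-9) - 1/19.5 = -0.16239 cm^-1, so d_i1 = -6.158 cm.
m_1 = -(-6.158)/19.5 = 0.3158.
The intermediate image is virtual, 6.158 cm to the left of lens 1, so d_o2 = L - d_i1 = 42 - (-6.158) = 48.158 cm.
Lens 2: 1/d_i2 = 1/f_2 - 1/d_o2 = 1/(-19.5) - 1/(48.158) = -0.07205 cm^-1, so d_i2 = -13.880 cm.
m_2 = -(-13.880)/(48.158) = 0.2882.
The system's lateral magnification is m_1 m_2 = (0.3158)(0.2882) = 0.0910.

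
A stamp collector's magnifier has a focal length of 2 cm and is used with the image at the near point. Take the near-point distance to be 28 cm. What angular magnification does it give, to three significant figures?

15.0

M = 1 + D/f = 1 + 28/2 = 15.000.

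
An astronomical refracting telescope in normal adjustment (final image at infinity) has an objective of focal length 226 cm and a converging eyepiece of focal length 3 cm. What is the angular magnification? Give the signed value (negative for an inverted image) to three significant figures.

-75.3

M = -f_obj/f_eye = -226/(3) = -75.333.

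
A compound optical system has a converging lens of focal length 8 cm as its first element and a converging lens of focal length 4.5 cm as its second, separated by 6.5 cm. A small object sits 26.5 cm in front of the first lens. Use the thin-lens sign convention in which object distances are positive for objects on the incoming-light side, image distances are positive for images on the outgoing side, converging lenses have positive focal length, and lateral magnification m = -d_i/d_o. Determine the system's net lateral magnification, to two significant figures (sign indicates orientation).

-0.21

Lens 1: 1/d_i1 = 1/f_1 - 1/d_o1 = 1/8 - 1/26.5 = 0.08726 cm^-1, so d_i1 = 11.459 cm.
m_1 = -(11.459)/26.5 = -0.4324.
Since 11.459 cm > 6.5 cm, the first image lies past the second lens and serves as a virtual object: d_o2 = L - d_i1 = -4.959 cm.
Lens 2: 1/d_i2 = 1/f_2 - 1/d_o2 = 1/4.5 - 1/(-4.959) = 0.42386 cm^-1, so d_i2 = 2.359 cm.
m_2 = -(2.359)/(-4.959) = 0.4757.
Total m = m_1 x m_2 = (-0.4324)(0.4757) = -0.2057.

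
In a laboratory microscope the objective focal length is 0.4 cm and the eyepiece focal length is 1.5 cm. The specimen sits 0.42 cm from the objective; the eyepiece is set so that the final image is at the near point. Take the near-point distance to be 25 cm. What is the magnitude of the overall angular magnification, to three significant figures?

Objective: 1/d_i = 1/f_obj - 1/d_o = 1/0.4 - 1/0.42 = 0.11905 cm^-1, so d_i = 8.400 cm.
m_obj = -d_i/d_o = -8.400/0.42 = -20.000.
Eyepiece angular magnification (image at near point): M_eye = 1 + D/f_e = 1 + 25/1.5 = 17.667.
Overall M = m_obj x M_eye = (-20.000)(17.667) = -353.33.
|M| = 353.33.

353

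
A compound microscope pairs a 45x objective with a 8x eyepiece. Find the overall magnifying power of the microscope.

360

The overall magnification of a compound microscope is the product of the objective and eyepiece magnifications:
M = M_obj x M_eye = 45 x 8 = 360.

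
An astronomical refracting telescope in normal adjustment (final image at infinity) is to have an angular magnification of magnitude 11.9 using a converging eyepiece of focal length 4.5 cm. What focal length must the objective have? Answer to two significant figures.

54 cm

|M| = f_obj/|f_eye|, so f_obj = |M| x |f_eye| = 11.9 x 4.5 = 53.550 cm.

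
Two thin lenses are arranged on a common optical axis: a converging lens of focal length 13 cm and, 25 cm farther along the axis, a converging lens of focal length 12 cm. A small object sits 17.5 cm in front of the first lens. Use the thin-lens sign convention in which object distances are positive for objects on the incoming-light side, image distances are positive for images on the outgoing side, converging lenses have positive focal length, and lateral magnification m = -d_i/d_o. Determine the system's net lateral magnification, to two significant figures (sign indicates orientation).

Lens 1: 1/d_i1 = 1/f_1 - 1/d_o1 = 1/13 - 1/17.5 = 0.01978 cm^-1, so d_i1 = 50.556 cm.
m_1 = -(50.556)/17.5 = -2.8889.
This image would form 50.556 cm past lens 1, i.e. 25.556 cm beyond lens 2, so it is a virtual object for lens 2: d_o2 = 25 - 50.556 = -25.556 cm.
Lens 2: 1/d_i2 = 1/f_2 - 1/d_o2 = 1/12 - 1/(-25.556) = 0.12246 cm^-1, so d_i2 = 8.166 cm.
m_2 = -(8.166)/(-25.556) = 0.3195.
Overall magnification: m = m_1 m_2 = -0.9231.

-0.92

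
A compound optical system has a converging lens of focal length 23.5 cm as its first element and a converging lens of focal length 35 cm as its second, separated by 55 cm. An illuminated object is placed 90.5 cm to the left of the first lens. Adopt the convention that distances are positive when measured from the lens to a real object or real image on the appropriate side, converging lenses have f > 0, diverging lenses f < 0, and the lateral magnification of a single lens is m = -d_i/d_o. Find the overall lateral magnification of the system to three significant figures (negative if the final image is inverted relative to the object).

Applying the thin-lens equation to the first lens, 1/23.5 = 1/90.5 + 1/d_i1, which gives d_i1 = 31.743 cm.
Its lateral magnification is m_1 = -d_i1/d_o1 = -(31.743)/90.5 = -0.3507.
Object distance for lens 2: d_o2 = 55 - 31.743 = 23.257 cm.
Applying the thin-lens equation again with f_2 = 35 cm and d_o2 = 23.257 cm gives d_i2 = -69.322 cm.
m_2 = -(-69.322)/(23.257) = 2.9806.
Total m = m_1 x m_2 = (-0.3507)(2.9806) = -1.0454.

-1.05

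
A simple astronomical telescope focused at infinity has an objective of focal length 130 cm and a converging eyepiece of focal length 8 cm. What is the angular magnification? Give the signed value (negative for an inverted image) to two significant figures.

-16

M = -f_obj/f_eye = -130/(8) = -16.250.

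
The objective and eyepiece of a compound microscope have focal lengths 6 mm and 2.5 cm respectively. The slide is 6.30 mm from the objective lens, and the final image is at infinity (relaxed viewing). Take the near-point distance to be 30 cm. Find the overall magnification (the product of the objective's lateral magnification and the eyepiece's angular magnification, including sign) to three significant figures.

Convert to cm: f_obj = 6 mm = 0.6 cm; d_o = 6.30 mm = 0.63 cm.
Objective: 1/d_i = 1/f_obj - 1/d_o = 1/0.6 - 1/0.63 = 0.07937 cm^-1, so d_i = 12.600 cm.
m_obj = -d_i/d_o = -12.600/0.63 = -20.000.
Eyepiece angular magnification (image at infinity): M_eye = D/f_e = 30/2.5 = 12.000.
Overall M = m_obj x M_eye = (-20.000)(12.000) = -240.00.

-240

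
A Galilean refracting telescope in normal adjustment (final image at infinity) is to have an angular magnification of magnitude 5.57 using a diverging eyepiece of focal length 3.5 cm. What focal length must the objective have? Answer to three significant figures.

19.5 cm

|M| = f_obj/|f_eye|, so f_obj = |M| x |f_eye| = 5.57 x 3.5 = 19.495 cm.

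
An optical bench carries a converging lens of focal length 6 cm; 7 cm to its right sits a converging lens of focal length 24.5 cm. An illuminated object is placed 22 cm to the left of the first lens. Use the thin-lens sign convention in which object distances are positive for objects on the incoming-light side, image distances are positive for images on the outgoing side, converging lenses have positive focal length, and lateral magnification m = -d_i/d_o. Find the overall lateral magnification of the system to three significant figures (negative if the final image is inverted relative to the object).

Applying the thin-lens equation to the first lens, 1/6 = 1/22 + 1/d_i1, which gives d_i1 = 8.250 cm.
Its lateral magnification is m_1 = -d_i1/d_o1 = -(8.250)/22 = -0.3750.
This image would form 8.250 cm past lens 1, i.e. 1.250 cm beyond lens 2, so it is a virtual object for lens 2: d_o2 = 7 - 8.250 = -1.250 cm.
Applying the thin-lens equation again with f_2 = 24.5 cm and d_o2 = -1.250 cm gives d_i2 = 1.189 cm.
m_2 = -(1.189)/(-1.250) = 0.9515.
Overall magnification: m = m_1 m_2 = -0.3568.

-0.357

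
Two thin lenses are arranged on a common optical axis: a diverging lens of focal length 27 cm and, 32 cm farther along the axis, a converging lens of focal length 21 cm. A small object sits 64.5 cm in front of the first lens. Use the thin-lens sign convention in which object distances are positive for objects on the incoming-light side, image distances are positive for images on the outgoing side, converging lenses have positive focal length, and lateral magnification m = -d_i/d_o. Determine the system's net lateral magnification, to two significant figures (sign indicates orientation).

-0.21

Lens 1: 1/d_i1 = 1/f_1 - 1/d_o1 = 1/(-27) - 1/64.5 = -0.05254 cm^-1, so d_i1 = -19.033 cm.
m_1 = -(-19.033)/64.5 = 0.2951.
The intermediate image is virtual, 19.033 cm to the left of lens 1, so d_o2 = L - d_i1 = 32 - (-19.033) = 51.033 cm.
Lens 2: 1/d_i2 = 1/f_2 - 1/d_o2 = 1/21 - 1/(51.033) = 0.02802 cm^-1, so d_i2 = 35.684 cm.
m_2 = -(35.684)/(51.033) = -0.6992.
The system's lateral magnification is m_1 m_2 = (0.2951)(-0.6992) = -0.2063.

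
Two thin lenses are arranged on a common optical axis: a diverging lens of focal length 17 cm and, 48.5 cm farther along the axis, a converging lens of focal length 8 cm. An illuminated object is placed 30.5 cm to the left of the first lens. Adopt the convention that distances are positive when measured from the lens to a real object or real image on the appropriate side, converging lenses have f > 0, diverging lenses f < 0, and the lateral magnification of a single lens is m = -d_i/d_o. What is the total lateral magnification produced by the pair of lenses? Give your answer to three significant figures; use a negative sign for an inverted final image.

-0.0557

Lens 1: 1/d_i1 = 1/f_1 - 1/d_o1 = 1/(-17) - 1/30.5 = -0.09161 cm^-1, so d_i1 = -10.916 cm.
m_1 = -(-10.916)/30.5 = 0.3579.
The intermediate image is virtual, 10.916 cm to the left of lens 1, so d_o2 = L - d_i1 = 48.5 - (-10.916) = 59.416 cm.
Lens 2: 1/d_i2 = 1/f_2 - 1/d_o2 = 1/8 - 1/(59.416) = 0.10817 cm^-1, so d_i2 = 9.245 cm.
m_2 = -(9.245)/(59.416) = -0.1556.
The system's lateral magnification is m_1 m_2 = (0.3579)(-0.1556) = -0.0557.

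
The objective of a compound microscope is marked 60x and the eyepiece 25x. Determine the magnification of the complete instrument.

The overall magnification of a compound microscope is the product of the objective and eyepiece magnifications:
M = M_obj x M_eye = 60 x 25 = 1500.

1500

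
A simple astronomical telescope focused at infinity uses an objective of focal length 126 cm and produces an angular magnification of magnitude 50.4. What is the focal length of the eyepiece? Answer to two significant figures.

2.5 cm

|M| = f_obj/f_eye, so f_eye = f_obj/|M| = 126/50.4 = 2.500 cm.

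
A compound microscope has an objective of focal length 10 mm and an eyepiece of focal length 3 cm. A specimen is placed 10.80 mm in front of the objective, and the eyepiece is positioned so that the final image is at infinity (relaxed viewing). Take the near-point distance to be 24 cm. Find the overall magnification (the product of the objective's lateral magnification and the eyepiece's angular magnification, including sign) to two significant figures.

-100

Convert to cm: f_obj = 10 mm = 1 cm; d_o = 10.80 mm = 1.08 cm.
Objective: 1/d_i = 1/f_obj - 1/d_o = 1/1 - 1/1.08 = 0.07407 cm^-1, so d_i = 13.500 cm.
m_obj = -d_i/d_o = -13.500/1.08 = -12.500.
Eyepiece angular magnification (image at infinity): M_eye = D/f_e = 24/3 = 8.000.
Overall M = m_obj x M_eye = (-12.500)(8.000) = -100.00.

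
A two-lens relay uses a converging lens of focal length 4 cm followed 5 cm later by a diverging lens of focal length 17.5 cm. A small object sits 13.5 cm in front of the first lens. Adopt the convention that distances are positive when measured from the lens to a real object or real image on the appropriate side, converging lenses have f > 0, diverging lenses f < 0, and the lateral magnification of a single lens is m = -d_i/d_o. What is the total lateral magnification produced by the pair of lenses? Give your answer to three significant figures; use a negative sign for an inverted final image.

-0.438

First lens: d_i1 = 1/(1/4 - 1/13.5) = 5.684 cm.
m_1 = -(5.684)/13.5 = -0.4211.
Since 5.684 cm > 5 cm, the first image lies past the second lens and serves as a virtual object: d_o2 = L - d_i1 = -0.684 cm.
Second lens: d_i2 = 1/(1/(-17.5) - 1/(-0.684)) = 0.712 cm.
m_2 = -(0.712)/(-0.684) = 1.0407.
The system's lateral magnification is m_1 m_2 = (-0.4211)(1.0407) = -0.4382.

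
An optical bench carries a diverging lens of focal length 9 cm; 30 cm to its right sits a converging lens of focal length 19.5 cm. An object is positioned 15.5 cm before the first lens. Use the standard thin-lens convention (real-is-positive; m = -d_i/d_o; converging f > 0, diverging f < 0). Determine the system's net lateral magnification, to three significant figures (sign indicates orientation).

Applying the thin-lens equation to the first lens, 1/(-9) = 1/15.5 + 1/d_i1, which gives d_i1 = -5.694 cm.
Its lateral magnification is m_1 = -d_i1/d_o1 = -(-5.694)/15.5 = 0.3673.
The intermediate image is virtual, 5.694 cm to the left of lens 1, so d_o2 = L - d_i1 = 30 - (-5.694) = 35.694 cm.
Applying the thin-lens equation again with f_2 = 19.5 cm and d_o2 = 35.694 cm gives d_i2 = 42.981 cm.
m_2 = -(42.981)/(35.694) = -1.2042.
The system's lateral magnification is m_1 m_2 = (0.3673)(-1.2042) = -0.4423.

-0.442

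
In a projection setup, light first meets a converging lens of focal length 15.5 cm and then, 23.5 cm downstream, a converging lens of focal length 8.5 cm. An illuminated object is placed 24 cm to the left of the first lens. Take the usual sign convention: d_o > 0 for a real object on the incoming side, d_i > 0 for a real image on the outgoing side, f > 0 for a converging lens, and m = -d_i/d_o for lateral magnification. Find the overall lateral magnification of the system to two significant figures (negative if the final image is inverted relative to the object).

Applying the thin-lens equation to the first lens, 1/15.5 = 1/24 + 1/d_i1, which gives d_i1 = 43.765 cm.
Its lateral magnification is m_1 = -d_i1/d_o1 = -(43.765)/24 = -1.8235.
Since 43.765 cm > 23.5 cm, the first image lies past the second lens and serves as a virtual object: d_o2 = L - d_i1 = -20.265 cm.
Applying the thin-lens equation again with f_2 = 8.5 cm and d_o2 = -20.265 cm gives d_i2 = 5.988 cm.
m_2 = -(5.988)/(-20.265) = 0.2955.
Overall magnification: m = m_1 m_2 = -0.5389.

-0.54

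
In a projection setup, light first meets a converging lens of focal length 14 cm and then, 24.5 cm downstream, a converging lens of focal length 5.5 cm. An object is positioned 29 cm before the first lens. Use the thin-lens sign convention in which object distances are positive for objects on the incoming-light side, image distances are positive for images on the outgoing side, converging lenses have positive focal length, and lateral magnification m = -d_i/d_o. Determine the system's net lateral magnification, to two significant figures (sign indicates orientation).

Lens 1: 1/d_i1 = 1/f_1 - 1/d_o1 = 1/14 - 1/29 = 0.03695 cm^-1, so d_i1 = 27.067 cm.
m_1 = -(27.067)/29 = -0.9333.
Since 27.067 cm > 24.5 cm, the first image lies past the second lens and serves as a virtual object: d_o2 = L - d_i1 = -2.567 cm.
Lens 2: 1/d_i2 = 1/f_2 - 1/d_o2 = 1/5.5 - 1/(-2.567) = 0.57143 cm^-1, so d_i2 = 1.750 cm.
m_2 = -(1.750)/(-2.567) = 0.6818.
Total m = m_1 x m_2 = (-0.9333)(0.6818) = -0.6364.

-0.64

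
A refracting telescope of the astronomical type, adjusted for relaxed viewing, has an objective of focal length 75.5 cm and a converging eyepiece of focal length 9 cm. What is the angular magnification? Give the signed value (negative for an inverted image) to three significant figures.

-8.39

M = -f_obj/f_eye = -75.5/(9) = -8.389.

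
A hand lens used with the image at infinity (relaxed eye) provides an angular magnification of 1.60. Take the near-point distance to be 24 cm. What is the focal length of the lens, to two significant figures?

15 cm

For the image at infinity, M = D/f.
f = D/M = 24/1.6 = 15.000 cm.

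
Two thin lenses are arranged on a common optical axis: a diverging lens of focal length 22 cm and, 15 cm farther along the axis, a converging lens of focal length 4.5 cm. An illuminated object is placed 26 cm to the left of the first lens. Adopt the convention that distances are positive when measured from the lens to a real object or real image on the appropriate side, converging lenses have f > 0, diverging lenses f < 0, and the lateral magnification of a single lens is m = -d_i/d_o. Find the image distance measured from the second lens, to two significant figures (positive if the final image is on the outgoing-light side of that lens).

5.4 cm

Lens 1: 1/d_i1 = 1/f_1 - 1/d_o1 = 1/(-22) - 1/26 = -0.08392 cm^-1, so d_i1 = -11.917 cm.
The intermediate image is virtual, 11.917 cm to the left of lens 1, so d_o2 = L - d_i1 = 15 - (-11.917) = 26.917 cm.
Lens 2: 1/d_i2 = 1/f_2 - 1/d_o2 = 1/4.5 - 1/(26.917) = 0.18507 cm^-1, so d_i2 = 5.403 cm.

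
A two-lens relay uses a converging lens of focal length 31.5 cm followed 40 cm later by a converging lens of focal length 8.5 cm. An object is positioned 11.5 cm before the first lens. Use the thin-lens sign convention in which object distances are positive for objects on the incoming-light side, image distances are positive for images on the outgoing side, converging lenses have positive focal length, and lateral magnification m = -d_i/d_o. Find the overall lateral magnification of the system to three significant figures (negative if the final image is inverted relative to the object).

-0.270

Applying the thin-lens equation to the first lens, 1/31.5 = 1/11.5 + 1/d_i1, which gives d_i1 = -18.113 cm.
Its lateral magnification is m_1 = -d_i1/d_o1 = -(-18.113)/11.5 = 1.5750.
With d_i1 < 0 the first image is virtual and lies on the object side; the object distance for lens 2 is d_o2 = 40 - (-18.113) = 58.112 cm.
Applying the thin-lens equation again with f_2 = 8.5 cm and d_o2 = 58.112 cm gives d_i2 = 9.956 cm.
m_2 = -(9.956)/(58.112) = -0.1713.
The system's lateral magnification is m_1 m_2 = (1.5750)(-0.1713) = -0.2698.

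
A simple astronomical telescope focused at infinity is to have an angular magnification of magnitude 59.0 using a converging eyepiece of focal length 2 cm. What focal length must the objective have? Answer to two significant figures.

|M| = f_obj/|f_eye|, so f_obj = |M| x |f_eye| = 59.0 x 2 = 118.000 cm.

120 cm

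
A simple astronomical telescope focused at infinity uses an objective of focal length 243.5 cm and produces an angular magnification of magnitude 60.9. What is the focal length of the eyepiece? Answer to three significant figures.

|M| = f_obj/f_eye, so f_eye = f_obj/|M| = 243.5/60.9 = 3.998 cm.

4.00 cm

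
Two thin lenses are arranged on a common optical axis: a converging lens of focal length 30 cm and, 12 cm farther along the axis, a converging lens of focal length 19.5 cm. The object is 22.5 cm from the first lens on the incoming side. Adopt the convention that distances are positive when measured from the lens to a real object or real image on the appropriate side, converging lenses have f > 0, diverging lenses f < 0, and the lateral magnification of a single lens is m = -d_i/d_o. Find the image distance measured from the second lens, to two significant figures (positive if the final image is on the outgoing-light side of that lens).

First lens: d_i1 = 1/(1/30 - 1/22.5) = -90.000 cm.
With d_i1 < 0 the first image is virtual and lies on the object side; the object distance for lens 2 is d_o2 = 12 - (-90.000) = 102.000 cm.
Second lens: d_i2 = 1/(1/19.5 - 1/(102.000)) = 24.109 cm.

24 cm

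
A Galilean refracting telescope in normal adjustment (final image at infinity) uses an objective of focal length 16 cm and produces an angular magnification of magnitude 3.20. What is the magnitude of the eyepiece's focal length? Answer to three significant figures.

5.00 cm

|M| = f_obj/|f_eye|, so |f_eye| = f_obj/|M| = 16/3.2 = 5.000 cm.
(The eyepiece is diverging, so its signed focal length is -5.000 cm.)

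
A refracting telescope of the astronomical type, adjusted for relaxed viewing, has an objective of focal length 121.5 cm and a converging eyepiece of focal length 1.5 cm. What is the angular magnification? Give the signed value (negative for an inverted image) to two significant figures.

M = -f_obj/f_eye = -121.5/(1.5) = -81.000.

-81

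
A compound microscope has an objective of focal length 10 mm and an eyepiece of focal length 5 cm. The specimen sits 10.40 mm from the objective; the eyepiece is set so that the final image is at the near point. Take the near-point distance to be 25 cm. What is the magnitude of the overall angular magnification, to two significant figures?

Convert to cm: f_obj = 10 mm = 1 cm; d_o = 10.40 mm = 1.04 cm.
Objective: 1/d_i = 1/f_obj - 1/d_o = 1/1 - 1/1.04 = 0.03846 cm^-1, so d_i = 26.000 cm.
m_obj = -d_i/d_o = -26.000/1.04 = -25.000.
Eyepiece angular magnification (image at near point): M_eye = 1 + D/f_e = 1 + 25/5 = 6.000.
Overall M = m_obj x M_eye = (-25.000)(6.000) = -150.00.
|M| = 150.00.

150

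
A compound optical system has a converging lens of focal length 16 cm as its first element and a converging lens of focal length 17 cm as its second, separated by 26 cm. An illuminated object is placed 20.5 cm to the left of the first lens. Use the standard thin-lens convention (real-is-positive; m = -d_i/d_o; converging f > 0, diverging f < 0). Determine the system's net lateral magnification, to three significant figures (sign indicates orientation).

First lens: d_i1 = 1/(1/16 - 1/20.5) = 72.889 cm.
m_1 = -(72.889)/20.5 = -3.5556.
This image would form 72.889 cm past lens 1, i.e. 46.889 cm beyond lens 2, so it is a virtual object for lens 2: d_o2 = 26 - 72.889 = -46.889 cm.
Second lens: d_i2 = 1/(1/17 - 1/(-46.889)) = 12.477 cm.
m_2 = -(12.477)/(-46.889) = 0.2661.
Overall magnification: m = m_1 m_2 = -0.9461.

-0.946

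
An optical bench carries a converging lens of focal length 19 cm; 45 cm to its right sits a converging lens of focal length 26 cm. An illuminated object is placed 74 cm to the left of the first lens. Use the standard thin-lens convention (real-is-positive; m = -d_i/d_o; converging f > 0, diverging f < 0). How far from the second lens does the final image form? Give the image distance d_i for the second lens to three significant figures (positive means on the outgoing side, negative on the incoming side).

-77.0 cm

Applying the thin-lens equation to the first lens, 1/19 = 1/74 + 1/d_i1, which gives d_i1 = 25.564 cm.
The intermediate image is 25.564 cm to the right of lens 1, so d_o2 = L - d_i1 = 45 - 25.564 = 19.436 cm.
Applying the thin-lens equation again with f_2 = 26 cm and d_o2 = 19.436 cm gives d_i2 = -76.992 cm.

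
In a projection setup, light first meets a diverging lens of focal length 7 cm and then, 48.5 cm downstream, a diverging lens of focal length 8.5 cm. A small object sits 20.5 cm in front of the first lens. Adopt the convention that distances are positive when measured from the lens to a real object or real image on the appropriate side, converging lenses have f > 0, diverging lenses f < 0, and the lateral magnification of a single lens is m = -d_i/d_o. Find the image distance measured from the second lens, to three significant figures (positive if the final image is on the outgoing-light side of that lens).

-7.34 cm

Applying the thin-lens equation to the first lens, 1/(-7) = 1/20.5 + 1/d_i1, which gives d_i1 = -5.218 cm.
With d_i1 < 0 the first image is virtual and lies on the object side; the object distance for lens 2 is d_o2 = 48.5 - (-5.218) = 53.718 cm.
Applying the thin-lens equation again with f_2 = -8.5 cm and d_o2 = 53.718 cm gives d_i2 = -7.339 cm.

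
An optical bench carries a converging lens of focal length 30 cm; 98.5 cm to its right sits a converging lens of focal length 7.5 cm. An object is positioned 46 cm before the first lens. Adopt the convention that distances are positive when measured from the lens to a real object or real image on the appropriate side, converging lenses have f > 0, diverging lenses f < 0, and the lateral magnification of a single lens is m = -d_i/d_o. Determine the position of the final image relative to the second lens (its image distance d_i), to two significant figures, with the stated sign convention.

First lens: d_i1 = 1/(1/30 - 1/46) = 86.250 cm.
The intermediate image is 86.250 cm to the right of lens 1, so d_o2 = L - d_i1 = 98.5 - 86.250 = 12.250 cm.
Second lens: d_i2 = 1/(1/7.5 - 1/(12.250)) = 19.342 cm.

19 cm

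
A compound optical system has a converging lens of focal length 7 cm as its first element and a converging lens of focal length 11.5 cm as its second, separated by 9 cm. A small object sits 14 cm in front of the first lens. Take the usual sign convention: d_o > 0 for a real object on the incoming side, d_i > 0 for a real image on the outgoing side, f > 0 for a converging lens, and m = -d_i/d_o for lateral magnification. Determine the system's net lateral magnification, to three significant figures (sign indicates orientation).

Lens 1: 1/d_i1 = 1/f_1 - 1/d_o1 = 1/7 - 1/14 = 0.07143 cm^-1, so d_i1 = 14.000 cm.
m_1 = -(14.000)/14 = -1.0000.
This image would form 14.000 cm past lens 1, i.e. 5.000 cm beyond lens 2, so it is a virtual object for lens 2: d_o2 = 9 - 14.000 = -5.000 cm.
Lens 2: 1/d_i2 = 1/f_2 - 1/d_o2 = 1/11.5 - 1/(-5.000) = 0.28696 cm^-1, so d_i2 = 3.485 cm.
m_2 = -(3.485)/(-5.000) = 0.6970.
The system's lateral magnification is m_1 m_2 = (-1.0000)(0.6970) = -0.6970.

-0.697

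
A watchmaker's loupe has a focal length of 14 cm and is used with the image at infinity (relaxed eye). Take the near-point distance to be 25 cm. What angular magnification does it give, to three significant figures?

M = D/f = 25/14 = 1.786.

1.79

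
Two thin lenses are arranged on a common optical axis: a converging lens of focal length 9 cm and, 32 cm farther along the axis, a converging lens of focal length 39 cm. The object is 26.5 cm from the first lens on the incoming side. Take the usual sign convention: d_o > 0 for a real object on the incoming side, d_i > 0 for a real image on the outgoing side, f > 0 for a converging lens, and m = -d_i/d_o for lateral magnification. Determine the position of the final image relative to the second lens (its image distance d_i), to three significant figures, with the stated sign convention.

Lens 1: 1/d_i1 = 1/f_1 - 1/d_o1 = 1/9 - 1/26.5 = 0.07338 cm^-1, so d_i1 = 13.629 cm.
The intermediate image is 13.629 cm to the right of lens 1, so d_o2 = L - d_i1 = 32 - 13.629 = 18.371 cm.
Lens 2: 1/d_i2 = 1/f_2 - 1/d_o2 = 1/39 - 1/(18.371) = -0.02879 cm^-1, so d_i2 = -34.733 cm.

-34.7 cm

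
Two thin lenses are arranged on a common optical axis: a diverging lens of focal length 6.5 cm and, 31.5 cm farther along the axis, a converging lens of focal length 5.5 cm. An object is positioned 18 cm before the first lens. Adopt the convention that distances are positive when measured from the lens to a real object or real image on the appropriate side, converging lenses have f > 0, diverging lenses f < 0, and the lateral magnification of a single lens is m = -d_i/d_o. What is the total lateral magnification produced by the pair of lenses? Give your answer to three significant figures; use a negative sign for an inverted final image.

Lens 1: 1/d_i1 = 1/f_1 - 1/d_o1 = 1/(-6.5) - 1/18 = -0.20940 cm^-1, so d_i1 = -4.776 cm.
m_1 = -(-4.776)/18 = 0.2653.
The intermediate image is virtual, 4.776 cm to the left of lens 1, so d_o2 = L - d_i1 = 31.5 - (-4.776) = 36.276 cm.
Lens 2: 1/d_i2 = 1/f_2 - 1/d_o2 = 1/5.5 - 1/(36.276) = 0.15425 cm^-1, so d_i2 = 6.483 cm.
m_2 = -(6.483)/(36.276) = -0.1787.
The system's lateral magnification is m_1 m_2 = (0.2653)(-0.1787) = -0.0474.

-0.0474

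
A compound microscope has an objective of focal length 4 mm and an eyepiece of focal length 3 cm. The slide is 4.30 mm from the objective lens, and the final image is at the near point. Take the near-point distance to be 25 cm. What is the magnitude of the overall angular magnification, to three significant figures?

Convert to cm: f_obj = 4 mm = 0.4 cm; d_o = 4.30 mm = 0.43 cm.
Objective: 1/d_i = 1/f_obj - 1/d_o = 1/0.4 - 1/0.43 = 0.17442 cm^-1, so d_i = 5.733 cm.
m_obj = -d_i/d_o = -5.733/0.43 = -13.333.
Eyepiece angular magnification (image at near point): M_eye = 1 + D/f_e = 1 + 25/3 = 9.333.
Overall M = m_obj x M_eye = (-13.333)(9.333) = -124.44.
|M| = 124.44.

124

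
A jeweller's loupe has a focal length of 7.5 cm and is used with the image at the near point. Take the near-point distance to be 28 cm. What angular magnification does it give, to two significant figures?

4.7

M = 1 + D/f = 1 + 28/7.5 = 4.733.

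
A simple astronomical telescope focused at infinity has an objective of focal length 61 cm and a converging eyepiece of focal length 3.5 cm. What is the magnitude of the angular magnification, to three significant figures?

|M| = f_obj/|f_eye| = 61/3.5 = 17.429.

17.4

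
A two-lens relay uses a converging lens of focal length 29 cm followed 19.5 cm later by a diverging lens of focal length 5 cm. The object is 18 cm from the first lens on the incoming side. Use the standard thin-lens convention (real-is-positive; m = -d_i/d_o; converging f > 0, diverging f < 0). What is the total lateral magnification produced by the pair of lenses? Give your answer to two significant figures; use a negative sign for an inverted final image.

0.18

First lens: d_i1 = 1/(1/29 - 1/18) = -47.455 cm.
m_1 = -(-47.455)/18 = 2.6364.
With d_i1 < 0 the first image is virtual and lies on the object side; the object distance for lens 2 is d_o2 = 19.5 - (-47.455) = 66.955 cm.
Second lens: d_i2 = 1/(1/(-5) - 1/(66.955)) = -4.653 cm.
m_2 = -(-4.653)/(66.955) = 0.0695.
The system's lateral magnification is m_1 m_2 = (2.6364)(0.0695) = 0.1832.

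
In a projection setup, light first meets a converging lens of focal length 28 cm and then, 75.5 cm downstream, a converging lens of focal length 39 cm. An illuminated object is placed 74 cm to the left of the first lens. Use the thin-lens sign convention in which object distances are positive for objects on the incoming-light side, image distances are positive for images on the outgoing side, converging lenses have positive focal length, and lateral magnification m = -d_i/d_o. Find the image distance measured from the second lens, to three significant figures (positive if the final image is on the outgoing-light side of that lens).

Lens 1: 1/d_i1 = 1/f_1 - 1/d_o1 = 1/28 - 1/74 = 0.02220 cm^-1, so d_i1 = 45.043 cm.
That image sits 30.457 cm in front of the second lens, so d_o2 = 30.457 cm.
Lens 2: 1/d_i2 = 1/f_2 - 1/d_o2 = 1/39 - 1/(30.457) = -0.00719 cm^-1, so d_i2 = -139.031 cm.

-139 cm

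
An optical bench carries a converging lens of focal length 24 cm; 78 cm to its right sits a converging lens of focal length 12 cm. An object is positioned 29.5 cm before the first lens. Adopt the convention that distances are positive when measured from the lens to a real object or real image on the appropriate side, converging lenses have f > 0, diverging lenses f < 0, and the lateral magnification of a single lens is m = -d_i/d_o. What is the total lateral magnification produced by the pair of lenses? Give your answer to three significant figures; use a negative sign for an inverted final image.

-0.835

Applying the thin-lens equation to the first lens, 1/24 = 1/29.5 + 1/d_i1, which gives d_i1 = 128.727 cm.
Its lateral magnification is m_1 = -d_i1/d_o1 = -(128.727)/29.5 = -4.3636.
This image would form 128.727 cm past lens 1, i.e. 50.727 cm beyond lens 2, so it is a virtual object for lens 2: d_o2 = 78 - 128.727 = -50.727 cm.
Applying the thin-lens equation again with f_2 = 12 cm and d_o2 = -50.727 cm gives d_i2 = 9.704 cm.
m_2 = -(9.704)/(-50.727) = 0.1913.
The system's lateral magnification is m_1 m_2 = (-4.3636)(0.1913) = -0.8348.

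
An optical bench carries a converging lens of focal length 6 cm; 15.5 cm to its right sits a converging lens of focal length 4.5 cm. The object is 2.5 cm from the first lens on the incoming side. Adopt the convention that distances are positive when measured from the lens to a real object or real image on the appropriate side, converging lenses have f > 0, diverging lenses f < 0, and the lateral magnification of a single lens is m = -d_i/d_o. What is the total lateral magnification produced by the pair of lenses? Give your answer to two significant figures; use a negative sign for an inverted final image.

Lens 1: 1/d_i1 = 1/f_1 - 1/d_o1 = 1/6 - 1/2.5 = -0.23333 cm^-1, so d_i1 = -4.286 cm.
m_1 = -(-4.286)/2.5 = 1.7143.
With d_i1 < 0 the first image is virtual and lies on the object side; the object distance for lens 2 is d_o2 = 15.5 - (-4.286) = 19.786 cm.
Lens 2: 1/d_i2 = 1/f_2 - 1/d_o2 = 1/4.5 - 1/(19.786) = 0.17168 cm^-1, so d_i2 = 5.825 cm.
m_2 = -(5.825)/(19.786) = -0.2944.
Total m = m_1 x m_2 = (1.7143)(-0.2944) = -0.5047.

-0.50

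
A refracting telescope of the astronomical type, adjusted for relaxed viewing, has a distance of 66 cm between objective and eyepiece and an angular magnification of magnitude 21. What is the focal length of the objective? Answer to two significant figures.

In normal adjustment the tube length equals f_obj + f_eye and |M| = f_obj/f_eye.
So f_obj = 21 f_eye and 21 f_eye + f_eye = 66 cm, giving f_eye = 66/22 = 3.000 cm and f_obj = 63.000 cm.

63 cm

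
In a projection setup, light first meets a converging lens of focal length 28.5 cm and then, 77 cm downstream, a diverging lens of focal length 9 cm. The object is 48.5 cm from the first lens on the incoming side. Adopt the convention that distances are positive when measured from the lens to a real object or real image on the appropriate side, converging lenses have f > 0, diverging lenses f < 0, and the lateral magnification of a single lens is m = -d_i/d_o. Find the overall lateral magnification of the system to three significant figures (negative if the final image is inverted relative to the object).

Lens 1: 1/d_i1 = 1/f_1 - 1/d_o1 = 1/28.5 - 1/48.5 = 0.01447 cm^-1, so d_i1 = 69.113 cm.
m_1 = -(69.113)/48.5 = -1.4250.
That image sits 7.887 cm in front of the second lens, so d_o2 = 7.887 cm.
Lens 2: 1/d_i2 = 1/f_2 - 1/d_o2 = 1/(-9) - 1/(7.887) = -0.23789 cm^-1, so d_i2 = -4.204 cm.
m_2 = -(-4.204)/(7.887) = 0.5329.
Total m = m_1 x m_2 = (-1.4250)(0.5329) = -0.7594.

-0.759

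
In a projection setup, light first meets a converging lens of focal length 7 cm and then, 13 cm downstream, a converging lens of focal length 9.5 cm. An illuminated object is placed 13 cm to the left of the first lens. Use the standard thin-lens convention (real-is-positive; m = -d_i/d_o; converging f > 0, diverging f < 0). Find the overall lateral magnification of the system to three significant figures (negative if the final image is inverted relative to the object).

-0.950

Lens 1: 1/d_i1 = 1/f_1 - 1/d_o1 = 1/7 - 1/13 = 0.06593 cm^-1, so d_i1 = 15.167 cm.
m_1 = -(15.167)/13 = -1.1667.
This image would form 15.167 cm past lens 1, i.e. 2.167 cm beyond lens 2, so it is a virtual object for lens 2: d_o2 = 13 - 15.167 = -2.167 cm.
Lens 2: 1/d_i2 = 1/f_2 - 1/d_o2 = 1/9.5 - 1/(-2.167) = 0.56680 cm^-1, so d_i2 = 1.764 cm.
m_2 = -(1.764)/(-2.167) = 0.8143.
Overall magnification: m = m_1 m_2 = -0.9500.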